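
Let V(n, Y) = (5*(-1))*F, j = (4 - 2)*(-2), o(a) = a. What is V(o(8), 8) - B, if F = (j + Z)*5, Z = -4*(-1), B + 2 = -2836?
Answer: 2838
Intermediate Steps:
j = -4 (j = 2*(-2) = -4)
B = -2838 (B = -2 - 2836 = -2838)
Z = 4
F = 0 (F = (-4 + 4)*5 = 0*5 = 0)
V(n, Y) = 0 (V(n, Y) = (5*(-1))*0 = -5*0 = 0)
V(o(8), 8) - B = 0 - 1*(-2838) = 0 + 2838 = 2838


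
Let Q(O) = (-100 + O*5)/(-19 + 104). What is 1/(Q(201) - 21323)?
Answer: -17/362310 ≈ -4.6921e-5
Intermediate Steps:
Q(O) = -20/17 + O/17 (Q(O) = (-100 + 5*O)/85 = (-100 + 5*O)*(1/85) = -20/17 + O/17)
1/(Q(201) - 21323) = 1/((-20/17 + (1/17)*201) - 21323) = 1/((-20/17 + 201/17) - 21323) = 1/(181/17 - 21323) = 1/(-362310/17) = -17/362310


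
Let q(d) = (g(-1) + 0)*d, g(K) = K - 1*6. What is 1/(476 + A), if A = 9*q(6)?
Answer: 1/98 ≈ 0.010204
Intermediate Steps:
g(K) = -6 + K (g(K) = K - 6 = -6 + K)
q(d) = -7*d (q(d) = ((-6 - 1) + 0)*d = (-7 + 0)*d = -7*d)
A = -378 (A = 9*(-7*6) = 9*(-42) = -378)
1/(476 + A) = 1/(476 - 378) = 1/98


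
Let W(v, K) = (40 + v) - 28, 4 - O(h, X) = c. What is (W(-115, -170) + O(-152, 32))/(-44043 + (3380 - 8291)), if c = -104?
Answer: -5/48954 ≈ -0.00010214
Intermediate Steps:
O(h, X) = 108 (O(h, X) = 4 - 1*(-104) = 4 + 104 = 108)
W(v, K) = 12 + v
(W(-115, -170) + O(-152, 32))/(-44043 + (3380 - 8291)) = ((12 - 115) + 108)/(-44043 + (3380 - 8291)) = (-103 + 108)/(-44043 - 4911) = 5/(-48954) = 5*(-1/48954) = -5/48954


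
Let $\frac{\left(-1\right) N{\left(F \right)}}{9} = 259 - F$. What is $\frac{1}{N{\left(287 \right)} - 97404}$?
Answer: $- \frac{1}{97152} \approx -1.0293 \cdot 10^{-5}$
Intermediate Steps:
$N{\left(F \right)} = -2331 + 9 F$ ($N{\left(F \right)} = - 9 \left(259 - F\right) = -2331 + 9 F$)
$\frac{1}{N{\left(287 \right)} - 97404} = \frac{1}{\left(-2331 + 9 \cdot 287\right) - 97404} = \frac{1}{\left(-2331 + 2583\right) - 97404} = \frac{1}{252 - 97404} = \frac{1}{-97152} = - \frac{1}{97152}$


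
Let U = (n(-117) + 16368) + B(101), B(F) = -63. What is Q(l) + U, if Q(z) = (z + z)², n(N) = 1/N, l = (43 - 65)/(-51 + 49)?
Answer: 1964312/117 ≈ 16789.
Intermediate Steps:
l = 11 (l = -22/(-2) = -22*(-½) = 11)
Q(z) = 4*z² (Q(z) = (2*z)² = 4*z²)
U = 1907684/117 (U = (1/(-117) + 16368) - 63 = (-1/117 + 16368) - 63 = 1915055/117 - 63 = 1907684/117 ≈ 16305.)
Q(l) + U = 4*11² + 1907684/117 = 4*121 + 1907684/117 = 484 + 1907684/117 = 1964312/117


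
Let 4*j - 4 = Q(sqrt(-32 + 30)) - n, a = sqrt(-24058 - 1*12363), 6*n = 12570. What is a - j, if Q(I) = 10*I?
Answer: 2091/4 + 11*I*sqrt(301) - 5*I*sqrt(2)/2 ≈ 522.75 + 187.31*I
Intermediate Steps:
n = 2095 (n = (1/6)*12570 = 2095)
a = 11*I*sqrt(301) (a = sqrt(-24058 - 12363) = sqrt(-36421) = 11*I*sqrt(301) ≈ 190.84*I)
j = -2091/4 + 5*I*sqrt(2)/2 (j = 1 + (10*sqrt(-32 + 30) - 1*2095)/4 = 1 + (10*sqrt(-2) - 2095)/4 = 1 + (10*(I*sqrt(2)) - 2095)/4 = 1 + (10*I*sqrt(2) - 2095)/4 = 1 + (-2095 + 10*I*sqrt(2))/4 = 1 + (-2095/4 + 5*I*sqrt(2)/2) = -2091/4 + 5*I*sqrt(2)/2 ≈ -522.75 + 3.5355*I)
a - j = 11*I*sqrt(301) - (-2091/4 + 5*I*sqrt(2)/2) = 11*I*sqrt(301) + (2091/4 - 5*I*sqrt(2)/2) = 2091/4 + 11*I*sqrt(301) - 5*I*sqrt(2)/2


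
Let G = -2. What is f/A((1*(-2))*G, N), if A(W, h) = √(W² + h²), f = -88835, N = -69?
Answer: -88835*√4777/4777 ≈ -1285.3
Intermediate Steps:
f/A((1*(-2))*G, N) = -88835/√(((1*(-2))*(-2))² + (-69)²) = -88835/√((-2*(-2))² + 4761) = -88835/√(4² + 4761) = -88835/√(16 + 4761) = -88835*√4777/4777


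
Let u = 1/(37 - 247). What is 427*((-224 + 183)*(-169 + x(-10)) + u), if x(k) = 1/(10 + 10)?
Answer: 177468337/60 ≈ 2.9578e+6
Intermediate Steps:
x(k) = 1/20
u = -1/210 (u = 1/(-210) = -1/210 ≈ -0.0047619)
427*((-224 + 183)*(-169 + x(-10)) + u) = 427*((-224 + 183)*(-169 + 1/20) - 1/210) = 427*(-41*(-3379/20) - 1/210) = 427*(138539/20 - 1/210) = 427*(2909317/420) = 177468337/60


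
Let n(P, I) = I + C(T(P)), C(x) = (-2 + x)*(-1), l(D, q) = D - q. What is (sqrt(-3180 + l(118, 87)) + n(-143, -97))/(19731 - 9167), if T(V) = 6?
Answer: -101/10564 + I*sqrt(3149)/10564 ≈ -0.0095608 + 0.005312*I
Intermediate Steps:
C(x) = 2 - x
n(P, I) = -4 + I (n(P, I) = I + (2 - 1*6) = I + (2 - 6) = I - 4 = -4 + I)
(sqrt(-3180 + l(118, 87)) + n(-143, -97))/(19731 - 9167) = (sqrt(-3180 + (118 - 1*87)) + (-4 - 97))/(19731 - 9167) = (sqrt(-3180 + (118 - 87)) - 101)/10564 = (sqrt(-3180 + 31) - 101)*(1/10564) = (sqrt(-3149) - 101)*(1/10564) = (I*sqrt(3149) - 101)*(1/10564) = (-101 + I*sqrt(3149))*(1/10564) = -101/10564 + I*sqrt(3149)/10564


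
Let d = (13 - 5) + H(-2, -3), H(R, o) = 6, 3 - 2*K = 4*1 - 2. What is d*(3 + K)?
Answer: 49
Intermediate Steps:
K = 1/2 (K = 3/2 - (4*1 - 2)/2 = 3/2 - (4 - 2)/2 = 3/2 - 1/2*2 = 3/2 - 1 = 1/2 ≈ 0.50000)
d = 14 (d = (13 - 5) + 6 = 8 + 6 = 14)
d*(3 + K) = 14*(3 + 1/2) = 14*(7/2) = 49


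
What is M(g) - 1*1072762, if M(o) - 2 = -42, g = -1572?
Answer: -1072802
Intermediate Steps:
M(o) = -40 (M(o) = 2 - 42 = -40)
M(g) - 1*1072762 = -40 - 1*1072762 = -40 - 1072762 = -1072802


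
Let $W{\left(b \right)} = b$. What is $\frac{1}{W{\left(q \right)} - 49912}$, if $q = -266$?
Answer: $- \frac{1}{50178} \approx -1.9929 \cdot 10^{-5}$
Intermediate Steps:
$\frac{1}{W{\left(q \right)} - 49912} = \frac{1}{-266 - 49912} = \frac{1}{-50178} = - \frac{1}{50178}$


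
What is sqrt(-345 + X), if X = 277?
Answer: 2*I*sqrt(17) ≈ 8.2462*I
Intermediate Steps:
sqrt(-345 + X) = sqrt(-345 + 277) = sqrt(-68) = 2*I*sqrt(17)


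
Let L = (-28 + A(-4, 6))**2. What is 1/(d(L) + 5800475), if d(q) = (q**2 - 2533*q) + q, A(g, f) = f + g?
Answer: 1/4545819 ≈ 2.1998e-7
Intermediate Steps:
L = 676 (L = (-28 + (6 - 4))**2 = (-28 + 2)**2 = (-26)**2 = 676)
d(q) = q**2 - 2532*q
1/(d(L) + 5800475) = 1/(676*(-2532 + 676) + 5800475) = 1/(676*(-1856) + 5800475) = 1/(-1254656 + 5800475) = 1/4545819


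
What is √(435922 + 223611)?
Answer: √659533 ≈ 812.12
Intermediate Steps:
√(435922 + 223611) = √659533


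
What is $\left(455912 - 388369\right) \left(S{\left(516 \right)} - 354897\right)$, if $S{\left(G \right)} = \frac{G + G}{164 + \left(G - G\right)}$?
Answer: $- \frac{982785704817}{41} \approx -2.397 \cdot 10^{10}$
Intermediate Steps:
$S{\left(G \right)} = \frac{G}{82}$ ($S{\left(G \right)} = \frac{2 G}{164 + 0} = \frac{2 G}{164} = 2 G \frac{1}{164} = \frac{G}{82}$)
$\left(455912 - 388369\right) \left(S{\left(516 \right)} - 354897\right) = \left(455912 - 388369\right) \left(\frac{1}{82} \cdot 516 - 354897\right) = \left(455912 - 388369\right) \left(\frac{258}{41} - 354897\right) = 67543 \left(- \frac{14550519}{41}\right) = - \frac{982785704817}{41}$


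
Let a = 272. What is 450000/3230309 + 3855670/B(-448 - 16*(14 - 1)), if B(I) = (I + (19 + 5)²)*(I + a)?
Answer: 1246882950203/9923509248 ≈ 125.65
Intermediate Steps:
B(I) = (272 + I)*(576 + I) (B(I) = (I + (19 + 5)²)*(I + 272) = (I + 24²)*(272 + I) = (I + 576)*(272 + I) = (576 + I)*(272 + I) = (272 + I)*(576 + I))
450000/3230309 + 3855670/B(-448 - 16*(14 - 1)) = 450000/3230309 + 3855670/(156672 + (-448 - 16*(14 - 1))² + 848*(-448 - 16*(14 - 1))) = 450000*(1/3230309) + 3855670/(156672 + (-448 - 16*13)² + 848*(-448 - 16*13)) = 450000/3230309 + 3855670/(156672 + (-448 - 208)² + 848*(-448 - 208)) = 450000/3230309 + 3855670/(156672 + (-656)² + 848*(-656)) = 450000/3230309 + 3855670/(156672 + 430336 - 556288) = 450000/3230309 + 3855670/30720 = 450000/3230309 + 3855670*(1/30720) = 450000/3230309 + 385567/3072 = 1246882950203/9923509248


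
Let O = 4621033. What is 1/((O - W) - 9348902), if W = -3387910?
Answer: -1/1339959 ≈ -7.4629e-7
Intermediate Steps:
1/((O - W) - 9348902) = 1/((4621033 - 1*(-3387910)) - 9348902) = 1/((4621033 + 3387910) - 9348902) = 1/(8008943 - 9348902) = 1/(-1339959) = -1/1339959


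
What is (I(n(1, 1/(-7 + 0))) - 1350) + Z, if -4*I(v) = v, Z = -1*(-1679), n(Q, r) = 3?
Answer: 1313/4 ≈ 328.25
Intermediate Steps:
Z = 1679
I(v) = -v/4
(I(n(1, 1/(-7 + 0))) - 1350) + Z = (-1/4*3 - 1350) + 1679 = (-3/4 - 1350) + 1679 = -5403/4 + 1679 = 1313/4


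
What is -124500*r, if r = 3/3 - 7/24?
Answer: -176375/2 ≈ -88188.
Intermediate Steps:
r = 17/24 (r = 3*(⅓) - 7*1/24 = 1 - 7/24 = 17/24 ≈ 0.70833)
-124500*r = -124500*17/24 = -176375/2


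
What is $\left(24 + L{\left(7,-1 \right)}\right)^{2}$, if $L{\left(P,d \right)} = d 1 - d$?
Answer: $576$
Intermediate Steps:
$L{\left(P,d \right)} = 0$ ($L{\left(P,d \right)} = d - d = 0$)
$\left(24 + L{\left(7,-1 \right)}\right)^{2} = \left(24 + 0\right)^{2} = 24^{2} = 576$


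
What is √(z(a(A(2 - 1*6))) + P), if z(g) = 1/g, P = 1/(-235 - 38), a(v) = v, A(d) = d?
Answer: I*√75621/546 ≈ 0.50365*I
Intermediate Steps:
P = -1/273 (P = 1/(-273) = -1/273 ≈ -0.0036630)
z(g) = 1/g
√(z(a(A(2 - 1*6))) + P) = √(1/(2 - 1*6) - 1/273) = √(1/(2 - 6) - 1/273) = √(1/(-4) - 1/273) = √(-¼ - 1/273) = √(-277/1092) = I*√75621/546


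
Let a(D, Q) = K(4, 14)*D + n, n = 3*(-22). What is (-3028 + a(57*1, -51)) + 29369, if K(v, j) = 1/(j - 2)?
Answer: 105119/4 ≈ 26280.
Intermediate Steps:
K(v, j) = 1/(-2 + j)
n = -66
a(D, Q) = -66 + D/12 (a(D, Q) = D/(-2 + 14) - 66 = D/12 - 66 = -66 + D/12)
(-3028 + a(57*1, -51)) + 29369 = (-3028 + (-66 + (57*1)/12)) + 29369 = (-3028 + (-66 + (1/12)*57)) + 29369 = (-3028 + (-66 + 19/4)) + 29369 = (-3028 - 245/4) + 29369 = -12357/4 + 29369 = 105119/4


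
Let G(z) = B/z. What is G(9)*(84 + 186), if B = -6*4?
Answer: -720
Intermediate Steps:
B = -24
G(z) = -24/z
G(9)*(84 + 186) = (-24/9)*(84 + 186) = -24*1/9*270 = -8/3*270 = -720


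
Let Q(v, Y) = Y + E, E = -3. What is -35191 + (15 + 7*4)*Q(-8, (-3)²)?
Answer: -34933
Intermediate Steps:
Q(v, Y) = -3 + Y (Q(v, Y) = Y - 3 = -3 + Y)
-35191 + (15 + 7*4)*Q(-8, (-3)²) = -35191 + (15 + 7*4)*(-3 + (-3)²) = -35191 + (15 + 28)*(-3 + 9) = -35191 + 43*6 = -35191 + 258 = -34933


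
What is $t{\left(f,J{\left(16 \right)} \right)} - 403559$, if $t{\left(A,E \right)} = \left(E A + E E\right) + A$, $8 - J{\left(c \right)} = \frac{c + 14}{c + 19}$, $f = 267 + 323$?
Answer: $- \frac{19536481}{49} \approx -3.987 \cdot 10^{5}$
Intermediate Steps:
$f = 590$
$J{\left(c \right)} = 8 - \frac{14 + c}{19 + c}$ ($J{\left(c \right)} = 8 - \frac{c + 14}{c + 19} = 8 - \frac{14 + c}{19 + c}$)
$t{\left(A,E \right)} = A + E^{2} + A E$ ($t{\left(A,E \right)} = \left(A E + E^{2}\right) + A = \left(E^{2} + A E\right) + A = A + E^{2} + A E$)
$t{\left(f,J{\left(16 \right)} \right)} - 403559 = \left(590 + \left(\frac{138 + 7 \cdot 16}{19 + 16}\right)^{2} + 590 \frac{138 + 7 \cdot 16}{19 + 16}\right) - 403559 = \left(590 + \left(\frac{138 + 112}{35}\right)^{2} + 590 \frac{138 + 112}{35}\right) - 403559 = \left(590 + \left(\frac{1}{35} \cdot 250\right)^{2} + 590 \cdot \frac{1}{35} \cdot 250\right) - 403559 = \left(590 + \left(\frac{50}{7}\right)^{2} + 590 \cdot \frac{50}{7}\right) - 403559 = \left(590 + \frac{2500}{49} + \frac{29500}{7}\right) - 403559 = \frac{237910}{49} - 403559 = - \frac{19536481}{49}$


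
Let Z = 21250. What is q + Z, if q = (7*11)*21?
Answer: 22867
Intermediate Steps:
q = 1617 (q = 77*21 = 1617)
q + Z = 1617 + 21250 = 22867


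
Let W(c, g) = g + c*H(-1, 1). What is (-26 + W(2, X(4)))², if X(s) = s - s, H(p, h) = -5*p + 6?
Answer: 16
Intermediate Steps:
H(p, h) = 6 - 5*p
X(s) = 0
W(c, g) = g + 11*c (W(c, g) = g + c*(6 - 5*(-1)) = g + c*(6 + 5) = g + c*11 = g + 11*c)
(-26 + W(2, X(4)))² = (-26 + (0 + 11*2))² = (-26 + (0 + 22))² = (-26 + 22)² = (-4)² = 16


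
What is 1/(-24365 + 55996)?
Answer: 1/31631 ≈ 3.1615e-5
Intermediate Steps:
1/(-24365 + 55996) = 1/31631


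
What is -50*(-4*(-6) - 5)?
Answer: -950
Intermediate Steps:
-50*(-4*(-6) - 5) = -50*(24 - 5) = -50*19 = -950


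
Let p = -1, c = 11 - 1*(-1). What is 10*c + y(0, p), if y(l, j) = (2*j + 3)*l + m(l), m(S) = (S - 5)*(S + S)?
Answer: 120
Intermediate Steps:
c = 12 (c = 11 + 1 = 12)
m(S) = 2*S*(-5 + S) (m(S) = (-5 + S)*(2*S) = 2*S*(-5 + S))
y(l, j) = l*(3 + 2*j) + 2*l*(-5 + l) (y(l, j) = (2*j + 3)*l + 2*l*(-5 + l) = (3 + 2*j)*l + 2*l*(-5 + l) = l*(3 + 2*j) + 2*l*(-5 + l))
10*c + y(0, p) = 10*12 + 0*(-7 + 2*(-1) + 2*0) = 120 + 0*(-7 - 2 + 0) = 120 + 0*(-9) = 120 + 0 = 120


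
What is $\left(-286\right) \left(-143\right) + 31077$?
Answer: $71975$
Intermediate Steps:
$\left(-286\right) \left(-143\right) + 31077 = 40898 + 31077 = 71975$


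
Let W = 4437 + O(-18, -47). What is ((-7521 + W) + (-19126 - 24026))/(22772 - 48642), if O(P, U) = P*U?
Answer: 4539/2587 ≈ 1.7545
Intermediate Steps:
W = 5283 (W = 4437 - 18*(-47) = 4437 + 846 = 5283)
((-7521 + W) + (-19126 - 24026))/(22772 - 48642) = ((-7521 + 5283) + (-19126 - 24026))/(22772 - 48642) = (-2238 - 43152)/(-25870) = -45390*(-1/25870) = 4539/2587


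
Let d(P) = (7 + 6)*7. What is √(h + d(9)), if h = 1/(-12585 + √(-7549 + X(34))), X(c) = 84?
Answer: √(2282941751410696450 - 158389690*I*√7465)/158389690 ≈ 9.5394 - 2.8592e-8*I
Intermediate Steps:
d(P) = 91 (d(P) = 13*7 = 91)
h = 1/(-12585 + I*√7465) (h = 1/(-12585 + √(-7549 + 84)) = 1/(-12585 + √(-7465)) = 1/(-12585 + I*√7465) ≈ -7.9456e-5 - 5.455e-7*I)
√(h + d(9)) = √((-2517/31677938 - I*√7465/158389690) + 91) = √(2882689841/31677938 - I*√7465/158389690)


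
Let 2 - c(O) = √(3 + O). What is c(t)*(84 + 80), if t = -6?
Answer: 328 - 164*I*√3 ≈ 328.0 - 284.06*I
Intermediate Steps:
c(O) = 2 - √(3 + O)
c(t)*(84 + 80) = (2 - √(3 - 6))*(84 + 80) = (2 - √(-3))*164 = (2 - I*√3)*164 = 328 - 164*I*√3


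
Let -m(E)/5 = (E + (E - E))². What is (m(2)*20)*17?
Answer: -6800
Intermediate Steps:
m(E) = -5*E² (m(E) = -5*(E + (E - E))² = -5*(E + 0)² = -5*E²)
(m(2)*20)*17 = (-5*2²*20)*17 = (-5*4*20)*17 = -20*20*17 = -400*17 = -6800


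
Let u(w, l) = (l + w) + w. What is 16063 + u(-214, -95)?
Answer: 15540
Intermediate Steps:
u(w, l) = l + 2*w
16063 + u(-214, -95) = 16063 + (-95 + 2*(-214)) = 16063 + (-95 - 428) = 16063 - 523 = 15540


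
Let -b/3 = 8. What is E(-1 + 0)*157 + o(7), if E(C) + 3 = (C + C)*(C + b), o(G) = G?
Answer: 7386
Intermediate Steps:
b = -24 (b = -3*8 = -24)
E(C) = -3 + 2*C*(-24 + C) (E(C) = -3 + (C + C)*(C - 24) = -3 + (2*C)*(-24 + C) = -3 + 2*C*(-24 + C))
E(-1 + 0)*157 + o(7) = (-3 - 48*(-1 + 0) + 2*(-1 + 0)²)*157 + 7 = (-3 - 48*(-1) + 2*(-1)²)*157 + 7 = (-3 + 48 + 2*1)*157 + 7 = (-3 + 48 + 2)*157 + 7 = 47*157 + 7 = 7379 + 7 = 7386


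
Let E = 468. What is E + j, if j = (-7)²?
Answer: 517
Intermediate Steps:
j = 49
E + j = 468 + 49 = 517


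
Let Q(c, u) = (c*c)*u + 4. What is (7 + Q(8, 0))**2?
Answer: 121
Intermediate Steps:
Q(c, u) = 4 + u*c**2 (Q(c, u) = c**2*u + 4 = u*c**2 + 4 = 4 + u*c**2)
(7 + Q(8, 0))**2 = (7 + (4 + 0*8**2))**2 = (7 + (4 + 0*64))**2 = (7 + (4 + 0))**2 = (7 + 4)**2 = 11**2 = 121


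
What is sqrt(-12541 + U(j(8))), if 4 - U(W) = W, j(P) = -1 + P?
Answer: 112*I ≈ 112.0*I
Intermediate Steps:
U(W) = 4 - W
sqrt(-12541 + U(j(8))) = sqrt(-12541 + (4 - (-1 + 8))) = sqrt(-12541 + (4 - 1*7)) = sqrt(-12541 + (4 - 7)) = sqrt(-12541 - 3) = sqrt(-12544) = 112*I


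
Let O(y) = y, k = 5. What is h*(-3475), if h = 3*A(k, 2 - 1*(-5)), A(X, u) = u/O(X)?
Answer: -14595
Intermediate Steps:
A(X, u) = u/X
h = 21/5 (h = 3*((2 - 1*(-5))/5) = 3*((2 + 5)*(⅕)) = 3*(7*(⅕)) = 3*(7/5) = 21/5 ≈ 4.2000)
h*(-3475) = (21/5)*(-3475) = -14595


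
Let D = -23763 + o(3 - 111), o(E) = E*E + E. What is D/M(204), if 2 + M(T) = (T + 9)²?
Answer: -12207/45367 ≈ -0.26907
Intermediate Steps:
o(E) = E + E² (o(E) = E² + E = E + E²)
M(T) = -2 + (9 + T)² (M(T) = -2 + (T + 9)² = -2 + (9 + T)²)
D = -12207 (D = -23763 + (3 - 111)*(1 + (3 - 111)) = -23763 - 108*(1 - 108) = -23763 - 108*(-107) = -23763 + 11556 = -12207)
D/M(204) = -12207/(-2 + (9 + 204)²) = -12207/(-2 + 213²) = -12207/(-2 + 45369) = -12207/45367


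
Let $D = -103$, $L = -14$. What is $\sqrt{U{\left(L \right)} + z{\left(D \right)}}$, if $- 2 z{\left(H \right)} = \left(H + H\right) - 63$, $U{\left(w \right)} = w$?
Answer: $\frac{\sqrt{482}}{2} \approx 10.977$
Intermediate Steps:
$z{\left(H \right)} = \frac{63}{2} - H$ ($z{\left(H \right)} = - \frac{\left(H + H\right) - 63}{2} = - \frac{2 H - 63}{2} = - \frac{-63 + 2 H}{2} = \frac{63}{2} - H$)
$\sqrt{U{\left(L \right)} + z{\left(D \right)}} = \sqrt{-14 + \left(\frac{63}{2} - -103\right)} = \sqrt{-14 + \left(\frac{63}{2} + 103\right)} = \sqrt{-14 + \frac{269}{2}} = \sqrt{\frac{241}{2}} = \frac{\sqrt{482}}{2}$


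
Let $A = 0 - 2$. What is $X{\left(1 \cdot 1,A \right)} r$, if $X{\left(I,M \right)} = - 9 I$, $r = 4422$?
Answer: $-39798$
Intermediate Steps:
$A = -2$
$X{\left(1 \cdot 1,A \right)} r = - 9 \cdot 1 \cdot 1 \cdot 4422 = \left(-9\right) 1 \cdot 4422 = \left(-9\right) 4422 = -39798$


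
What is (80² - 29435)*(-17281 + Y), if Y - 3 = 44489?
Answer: -626805385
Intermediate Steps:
Y = 44492 (Y = 3 + 44489 = 44492)
(80² - 29435)*(-17281 + Y) = (80² - 29435)*(-17281 + 44492) = (6400 - 29435)*27211 = -23035*27211 = -626805385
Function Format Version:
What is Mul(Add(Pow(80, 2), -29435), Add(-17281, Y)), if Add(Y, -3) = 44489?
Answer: -626805385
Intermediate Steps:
Y = 44492 (Y = Add(3, 44489) = 44492)
Mul(Add(Pow(80, 2), -29435), Add(-17281, Y)) = Mul(Add(Pow(80, 2), -29435), Add(-17281, 44492)) = Mul(Add(6400, -29435), 27211) = Mul(-23035, 27211) = -626805385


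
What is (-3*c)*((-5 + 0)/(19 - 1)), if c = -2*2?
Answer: -10/3 ≈ -3.3333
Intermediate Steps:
c = -4
(-3*c)*((-5 + 0)/(19 - 1)) = (-3*(-4))*((-5 + 0)/(19 - 1)) = 12*(-5/18) = -10/3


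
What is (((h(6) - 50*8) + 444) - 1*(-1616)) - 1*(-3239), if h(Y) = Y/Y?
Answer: 4900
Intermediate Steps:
h(Y) = 1
(((h(6) - 50*8) + 444) - 1*(-1616)) - 1*(-3239) = (((1 - 50*8) + 444) - 1*(-1616)) - 1*(-3239) = (((1 - 400) + 444) + 1616) + 3239 = ((-399 + 444) + 1616) + 3239 = (45 + 1616) + 3239 = 1661 + 3239 = 4900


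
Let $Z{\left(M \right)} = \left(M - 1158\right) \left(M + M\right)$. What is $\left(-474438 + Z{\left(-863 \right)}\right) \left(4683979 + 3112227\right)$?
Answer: $23496268012448$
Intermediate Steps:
$Z{\left(M \right)} = 2 M \left(-1158 + M\right)$ ($Z{\left(M \right)} = \left(-1158 + M\right) 2 M = 2 M \left(-1158 + M\right)$)
$\left(-474438 + Z{\left(-863 \right)}\right) \left(4683979 + 3112227\right) = \left(-474438 + 2 \left(-863\right) \left(-1158 - 863\right)\right) \left(4683979 + 3112227\right) = \left(-474438 + 2 \left(-863\right) \left(-2021\right)\right) 7796206 = \left(-474438 + 3488246\right) 7796206 = 3013808 \cdot 7796206 = 23496268012448$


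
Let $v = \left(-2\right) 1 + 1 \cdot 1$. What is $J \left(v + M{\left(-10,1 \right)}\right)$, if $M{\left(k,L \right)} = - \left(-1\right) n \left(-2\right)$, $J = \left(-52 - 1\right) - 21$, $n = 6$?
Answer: $962$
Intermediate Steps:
$J = -74$ ($J = -53 - 21 = -74$)
$M{\left(k,L \right)} = -12$ ($M{\left(k,L \right)} = - \left(-1\right) 6 \left(-2\right) = \left(-1\right) \left(-6\right) \left(-2\right) = 6 \left(-2\right) = -12$)
$v = -1$ ($v = -2 + 1 = -1$)
$J \left(v + M{\left(-10,1 \right)}\right) = - 74 \left(-1 - 12\right) = \left(-74\right) \left(-13\right) = 962$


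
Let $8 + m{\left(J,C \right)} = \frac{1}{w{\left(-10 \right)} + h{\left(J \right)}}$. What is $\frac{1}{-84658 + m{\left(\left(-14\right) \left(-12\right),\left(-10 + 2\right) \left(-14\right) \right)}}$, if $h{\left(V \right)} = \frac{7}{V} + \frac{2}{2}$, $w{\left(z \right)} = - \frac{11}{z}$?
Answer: $- \frac{257}{21759042} \approx -1.1811 \cdot 10^{-5}$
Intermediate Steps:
$h{\left(V \right)} = 1 + \frac{7}{V}$ ($h{\left(V \right)} = \frac{7}{V} + 2 \cdot \frac{1}{2} = \frac{7}{V} + 1 = 1 + \frac{7}{V}$)
$m{\left(J,C \right)} = -8 + \frac{1}{\frac{11}{10} + \frac{7 + J}{J}}$ ($m{\left(J,C \right)} = -8 + \frac{1}{- \frac{11}{-10} + \frac{7 + J}{J}} = -8 + \frac{1}{\left(-11\right) \left(- \frac{1}{10}\right) + \frac{7 + J}{J}} = -8 + \frac{1}{\frac{11}{10} + \frac{7 + J}{J}}$)
$\frac{1}{-84658 + m{\left(\left(-14\right) \left(-12\right),\left(-10 + 2\right) \left(-14\right) \right)}} = \frac{1}{-84658 + \frac{2 \left(-280 - 79 \left(\left(-14\right) \left(-12\right)\right)\right)}{7 \left(10 + 3 \left(\left(-14\right) \left(-12\right)\right)\right)}} = \frac{1}{-84658 + \frac{2 \left(-280 - 13272\right)}{7 \left(10 + 3 \cdot 168\right)}} = \frac{1}{-84658 + \frac{2 \left(-280 - 13272\right)}{7 \left(10 + 504\right)}} = \frac{1}{-84658 + \frac{2}{7} \cdot \frac{1}{514} \left(-13552\right)} = \frac{1}{-84658 - \frac{1936}{257}} = \frac{1}{- \frac{21759042}{257}} = - \frac{257}{21759042}$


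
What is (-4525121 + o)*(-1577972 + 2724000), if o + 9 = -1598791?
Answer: -7018184935788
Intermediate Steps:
o = -1598800 (o = -9 - 1598791 = -1598800)
(-4525121 + o)*(-1577972 + 2724000) = (-4525121 - 1598800)*(-1577972 + 2724000) = -6123921*1146028 = -7018184935788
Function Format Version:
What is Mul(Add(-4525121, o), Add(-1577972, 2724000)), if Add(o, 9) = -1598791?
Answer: -7018184935788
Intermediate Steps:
o = -1598800 (o = Add(-9, -1598791) = -1598800)
Mul(Add(-4525121, o), Add(-1577972, 2724000)) = Mul(Add(-4525121, -1598800), Add(-1577972, 2724000)) = Mul(-6123921, 1146028) = -7018184935788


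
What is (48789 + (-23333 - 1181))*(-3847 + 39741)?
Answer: 871326850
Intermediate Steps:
(48789 + (-23333 - 1181))*(-3847 + 39741) = (48789 - 24514)*35894 = 24275*35894 = 871326850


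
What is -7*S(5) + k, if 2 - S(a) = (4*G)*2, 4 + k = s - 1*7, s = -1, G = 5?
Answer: 254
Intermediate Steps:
k = -12 (k = -4 + (-1 - 1*7) = -4 + (-1 - 7) = -4 - 8 = -12)
S(a) = -38 (S(a) = 2 - 4*5*2 = 2 - 20*2 = 2 - 1*40 = 2 - 40 = -38)
-7*S(5) + k = -7*(-38) - 12 = 266 - 12 = 254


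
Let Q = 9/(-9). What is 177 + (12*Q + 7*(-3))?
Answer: 144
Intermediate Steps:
Q = -1 (Q = 9*(-1/9) = -1)
177 + (12*Q + 7*(-3)) = 177 + (12*(-1) + 7*(-3)) = 177 + (-12 - 21) = 177 - 33 = 144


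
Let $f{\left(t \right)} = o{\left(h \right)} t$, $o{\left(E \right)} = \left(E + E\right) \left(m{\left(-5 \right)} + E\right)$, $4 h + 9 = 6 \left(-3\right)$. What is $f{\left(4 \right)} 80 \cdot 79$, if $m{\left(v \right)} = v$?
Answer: $4010040$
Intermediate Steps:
$h = - \frac{27}{4}$ ($h = - \frac{9}{4} + \frac{6 \left(-3\right)}{4} = - \frac{9}{4} + \frac{1}{4} \left(-18\right) = - \frac{9}{4} - \frac{9}{2} = - \frac{27}{4} \approx -6.75$)
$o{\left(E \right)} = 2 E \left(-5 + E\right)$ ($o{\left(E \right)} = \left(E + E\right) \left(-5 + E\right) = 2 E \left(-5 + E\right)$)
$f{\left(t \right)} = \frac{1269 t}{8}$ ($f{\left(t \right)} = 2 \left(- \frac{27}{4}\right) \left(-5 - \frac{27}{4}\right) t = 2 \left(- \frac{27}{4}\right) \left(- \frac{47}{4}\right) t = \frac{1269 t}{8}$)
$f{\left(4 \right)} 80 \cdot 79 = \frac{1269}{8} \cdot 4 \cdot 80 \cdot 79 = \frac{1269}{2} \cdot 80 \cdot 79 = 50760 \cdot 79 = 4010040$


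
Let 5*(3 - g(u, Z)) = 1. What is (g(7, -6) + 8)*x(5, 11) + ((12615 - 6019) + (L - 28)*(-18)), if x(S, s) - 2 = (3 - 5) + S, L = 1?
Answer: 7136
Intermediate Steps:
g(u, Z) = 14/5 (g(u, Z) = 3 - 1/5*1 = 3 - 1/5 = 14/5)
x(S, s) = S (x(S, s) = 2 + ((3 - 5) + S) = 2 + (-2 + S) = S)
(g(7, -6) + 8)*x(5, 11) + ((12615 - 6019) + (L - 28)*(-18)) = (14/5 + 8)*5 + ((12615 - 6019) + (1 - 28)*(-18)) = (54/5)*5 + (6596 - 27*(-18)) = 54 + (6596 + 486) = 54 + 7082 = 7136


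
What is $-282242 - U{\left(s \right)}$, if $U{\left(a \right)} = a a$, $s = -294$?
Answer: $-368678$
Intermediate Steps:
$U{\left(a \right)} = a^{2}$
$-282242 - U{\left(s \right)} = -282242 - \left(-294\right)^{2} = -282242 - 86436 = -368678$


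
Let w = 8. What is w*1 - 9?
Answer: -1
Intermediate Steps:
w*1 - 9 = 8*1 - 9 = 8 - 9 = -1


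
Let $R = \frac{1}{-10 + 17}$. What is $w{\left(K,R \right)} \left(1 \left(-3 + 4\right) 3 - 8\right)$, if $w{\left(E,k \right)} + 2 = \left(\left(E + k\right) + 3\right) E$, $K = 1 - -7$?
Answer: $- \frac{3050}{7} \approx -435.71$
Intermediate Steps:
$K = 8$ ($K = 1 + 7 = 8$)
$R = \frac{1}{7} \approx 0.14286$
$w{\left(E,k \right)} = -2 + E \left(3 + E + k\right)$ ($w{\left(E,k \right)} = -2 + \left(\left(E + k\right) + 3\right) E = -2 + \left(3 + E + k\right) E = -2 + E \left(3 + E + k\right)$)
$w{\left(K,R \right)} \left(1 \left(-3 + 4\right) 3 - 8\right) = \left(-2 + 8^{2} + 3 \cdot 8 + 8 \cdot \frac{1}{7}\right) \left(1 \left(-3 + 4\right) 3 - 8\right) = \left(-2 + 64 + 24 + \frac{8}{7}\right) \left(1 \cdot 1 \cdot 3 - 8\right) = \frac{610 \left(1 \cdot 3 - 8\right)}{7} = \frac{610 \left(3 - 8\right)}{7} = \frac{610}{7} \left(-5\right) = - \frac{3050}{7}$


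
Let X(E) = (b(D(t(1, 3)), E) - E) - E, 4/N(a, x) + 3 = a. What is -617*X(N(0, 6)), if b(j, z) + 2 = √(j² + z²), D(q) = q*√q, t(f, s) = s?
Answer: -1234/3 - 617*√259/3 ≈ -3721.2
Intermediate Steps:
N(a, x) = 4/(-3 + a)
D(q) = q^(3/2)
b(j, z) = -2 + √(j² + z²)
X(E) = -2 + √(27 + E²) - 2*E (X(E) = ((-2 + √((3^(3/2))² + E²)) - E) - E = ((-2 + √((3*√3)² + E²)) - E) - E = ((-2 + √(27 + E²)) - E) - E = (-2 + √(27 + E²) - E) - E = -2 + √(27 + E²) - 2*E)
-617*X(N(0, 6)) = -617*(-2 + √(27 + (4/(-3 + 0))²) - 8/(-3 + 0)) = -617*(-2 + √(27 + (4/(-3))²) - 8/(-3)) = -617*(-2 + √(27 + (4*(-⅓))²) - 8*(-1)/3) = -617*(-2 + √(27 + (-4/3)²) - 2*(-4/3)) = -617*(-2 + √(27 + 16/9) + 8/3) = -617*(-2 + √(259/9) + 8/3) = -617*(-2 + √259/3 + 8/3) = -617*(⅔ + √259/3) = -1234/3 - 617*√259/3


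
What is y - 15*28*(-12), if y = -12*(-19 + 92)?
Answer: 4164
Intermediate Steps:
y = -876 (y = -12*73 = -876)
y - 15*28*(-12) = -876 - 15*28*(-12) = -876 - 420*(-12) = -876 - 1*(-5040) = -876 + 5040 = 4164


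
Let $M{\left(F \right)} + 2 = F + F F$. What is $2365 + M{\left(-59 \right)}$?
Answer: $5785$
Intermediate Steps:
$M{\left(F \right)} = -2 + F + F^{2}$ ($M{\left(F \right)} = -2 + \left(F + F F\right) = -2 + \left(F + F^{2}\right) = -2 + F + F^{2}$)
$2365 + M{\left(-59 \right)} = 2365 - \left(61 - 3481\right) = 2365 - -3420 = 2365 + 3420 = 5785$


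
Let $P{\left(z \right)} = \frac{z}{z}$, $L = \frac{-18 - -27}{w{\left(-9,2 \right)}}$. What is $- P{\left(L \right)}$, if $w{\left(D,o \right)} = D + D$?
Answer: $-1$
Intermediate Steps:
$w{\left(D,o \right)} = 2 D$
$L = - \frac{1}{2}$ ($L = \frac{-18 - -27}{2 \left(-9\right)} = \frac{-18 + 27}{-18} = 9 \left(- \frac{1}{18}\right) = - \frac{1}{2} \approx -0.5$)
$P{\left(z \right)} = 1$
$- P{\left(L \right)} = \left(-1\right) 1 = -1$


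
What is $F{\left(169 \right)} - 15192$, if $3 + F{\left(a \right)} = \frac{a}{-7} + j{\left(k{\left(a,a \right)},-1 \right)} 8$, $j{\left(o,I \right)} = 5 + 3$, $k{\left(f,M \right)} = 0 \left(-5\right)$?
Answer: $- \frac{106086}{7} \approx -15155.0$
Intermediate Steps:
$k{\left(f,M \right)} = 0$
$j{\left(o,I \right)} = 8$
$F{\left(a \right)} = 61 - \frac{a}{7}$ ($F{\left(a \right)} = -3 + \left(\frac{a}{-7} + 8 \cdot 8\right) = -3 + \left(a \left(- \frac{1}{7}\right) + 64\right) = -3 - \left(-64 + \frac{a}{7}\right) = 61 - \frac{a}{7}$)
$F{\left(169 \right)} - 15192 = \left(61 - \frac{169}{7}\right) - 15192 = \frac{258}{7} - 15192 = - \frac{106086}{7}$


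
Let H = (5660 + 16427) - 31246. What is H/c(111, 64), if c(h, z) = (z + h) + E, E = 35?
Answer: -3053/70 ≈ -43.614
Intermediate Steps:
c(h, z) = 35 + h + z (c(h, z) = (z + h) + 35 = (h + z) + 35 = 35 + h + z)
H = -9159 (H = 22087 - 31246 = -9159)
H/c(111, 64) = -9159/(35 + 111 + 64) = -9159/210 = -9159*1/210 = -3053/70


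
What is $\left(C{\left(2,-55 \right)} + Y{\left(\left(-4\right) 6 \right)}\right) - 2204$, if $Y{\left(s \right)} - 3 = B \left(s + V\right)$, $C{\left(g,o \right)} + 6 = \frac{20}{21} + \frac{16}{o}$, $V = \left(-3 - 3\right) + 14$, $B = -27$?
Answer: $- \frac{2049361}{1155} \approx -1774.3$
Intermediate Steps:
$V = 8$ ($V = -6 + 14 = 8$)
$C{\left(g,o \right)} = - \frac{106}{21} + \frac{16}{o}$ ($C{\left(g,o \right)} = -6 + \left(\frac{20}{21} + \frac{16}{o}\right) = - \frac{106}{21} + \frac{16}{o}$)
$Y{\left(s \right)} = -213 - 27 s$ ($Y{\left(s \right)} = 3 - 27 \left(s + 8\right) = 3 - 27 \left(8 + s\right) = 3 - \left(216 + 27 s\right) = -213 - 27 s$)
$\left(C{\left(2,-55 \right)} + Y{\left(\left(-4\right) 6 \right)}\right) - 2204 = \left(\left(- \frac{106}{21} + \frac{16}{-55}\right) - \left(213 + 27 \left(\left(-4\right) 6\right)\right)\right) - 2204 = \left(\left(- \frac{106}{21} + 16 \left(- \frac{1}{55}\right)\right) - -435\right) - 2204 = \left(\left(- \frac{106}{21} - \frac{16}{55}\right) + \left(-213 + 648\right)\right) - 2204 = \left(- \frac{6166}{1155} + 435\right) - 2204 = \frac{496259}{1155} - 2204 = - \frac{2049361}{1155}$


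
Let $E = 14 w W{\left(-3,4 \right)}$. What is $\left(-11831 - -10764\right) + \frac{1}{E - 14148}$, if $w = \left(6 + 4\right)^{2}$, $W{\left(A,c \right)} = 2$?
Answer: $- \frac{12108317}{11348} \approx -1067.0$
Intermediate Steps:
$w = 100$ ($w = 10^{2} = 100$)
$E = 2800$ ($E = 14 \cdot 100 \cdot 2 = 1400 \cdot 2 = 2800$)
$\left(-11831 - -10764\right) + \frac{1}{E - 14148} = \left(-11831 - -10764\right) + \frac{1}{2800 - 14148} = \left(-11831 + 10764\right) + \frac{1}{-11348} = -1067 - \frac{1}{11348} = - \frac{12108317}{11348}$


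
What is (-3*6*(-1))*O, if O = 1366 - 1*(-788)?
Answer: 38772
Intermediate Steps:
O = 2154 (O = 1366 + 788 = 2154)
(-3*6*(-1))*O = (-3*6*(-1))*2154 = -18*(-1)*2154 = 18*2154 = 38772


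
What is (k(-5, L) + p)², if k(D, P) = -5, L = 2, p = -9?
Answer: 196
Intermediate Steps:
(k(-5, L) + p)² = (-5 - 9)² = (-14)² = 196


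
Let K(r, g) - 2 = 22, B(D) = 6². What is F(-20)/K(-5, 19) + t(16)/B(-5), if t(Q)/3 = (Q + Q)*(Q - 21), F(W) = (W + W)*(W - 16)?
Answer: 140/3 ≈ 46.667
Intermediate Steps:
F(W) = 2*W*(-16 + W) (F(W) = (2*W)*(-16 + W) = 2*W*(-16 + W))
B(D) = 36
K(r, g) = 24 (K(r, g) = 2 + 22 = 24)
t(Q) = 6*Q*(-21 + Q) (t(Q) = 3*((Q + Q)*(Q - 21)) = 3*((2*Q)*(-21 + Q)) = 3*(2*Q*(-21 + Q)) = 6*Q*(-21 + Q))
F(-20)/K(-5, 19) + t(16)/B(-5) = (2*(-20)*(-16 - 20))/24 + (6*16*(-21 + 16))/36 = (2*(-20)*(-36))*(1/24) + (6*16*(-5))*(1/36) = 1440*(1/24) - 480*1/36 = 60 - 40/3 = 140/3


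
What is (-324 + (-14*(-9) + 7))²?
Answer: 36481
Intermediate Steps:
(-324 + (-14*(-9) + 7))² = (-324 + (126 + 7))² = (-324 + 133)² = (-191)² = 36481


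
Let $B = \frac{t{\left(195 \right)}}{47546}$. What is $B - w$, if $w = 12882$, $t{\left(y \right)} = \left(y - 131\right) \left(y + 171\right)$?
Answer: $- \frac{306232074}{23773} \approx -12882.0$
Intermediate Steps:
$t{\left(y \right)} = \left(-131 + y\right) \left(171 + y\right)$
$B = \frac{11712}{23773}$ ($B = \frac{-22401 + 195^{2} + 40 \cdot 195}{47546} = \left(-22401 + 38025 + 7800\right) \frac{1}{47546} = 23424 \cdot \frac{1}{47546} = \frac{11712}{23773} \approx 0.49266$)
$B - w = \frac{11712}{23773} - 12882 = - \frac{306232074}{23773}$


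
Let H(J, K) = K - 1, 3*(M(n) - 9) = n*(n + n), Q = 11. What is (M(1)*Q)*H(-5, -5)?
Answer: -638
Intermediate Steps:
M(n) = 9 + 2*n²/3 (M(n) = 9 + (n*(n + n))/3 = 9 + (n*(2*n))/3 = 9 + (2*n²)/3 = 9 + 2*n²/3)
H(J, K) = -1 + K
(M(1)*Q)*H(-5, -5) = ((9 + (⅔)*1²)*11)*(-1 - 5) = ((9 + (⅔)*1)*11)*(-6) = ((9 + ⅔)*11)*(-6) = ((29/3)*11)*(-6) = (319/3)*(-6) = -638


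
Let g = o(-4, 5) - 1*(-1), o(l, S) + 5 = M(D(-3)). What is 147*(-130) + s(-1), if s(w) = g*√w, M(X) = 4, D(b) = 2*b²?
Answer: -19110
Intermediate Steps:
o(l, S) = -1 (o(l, S) = -5 + 4 = -1)
g = 0 (g = -1 - 1*(-1) = -1 + 1 = 0)
s(w) = 0 (s(w) = 0*√w = 0)
147*(-130) + s(-1) = 147*(-130) + 0 = -19110 + 0 = -19110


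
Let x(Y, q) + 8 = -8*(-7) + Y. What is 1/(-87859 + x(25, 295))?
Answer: -1/87786 ≈ -1.1391e-5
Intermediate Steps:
x(Y, q) = 48 + Y (x(Y, q) = -8 + (-8*(-7) + Y) = -8 + (56 + Y) = 48 + Y)
1/(-87859 + x(25, 295)) = 1/(-87859 + (48 + 25)) = 1/(-87859 + 73) = 1/(-87786) = -1/87786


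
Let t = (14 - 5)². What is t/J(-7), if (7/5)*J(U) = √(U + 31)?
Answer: 189*√6/20 ≈ 23.148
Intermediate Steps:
J(U) = 5*√(31 + U)/7 (J(U) = 5*√(U + 31)/7 = 5*√(31 + U)/7)
t = 81 (t = 9² = 81)
t/J(-7) = 81/((5*√(31 - 7)/7)) = 81/((5*√24/7)) = 81/((5*(2*√6)/7)) = 81/((10*√6/7)) = 81*(7*√6/60) = 189*√6/20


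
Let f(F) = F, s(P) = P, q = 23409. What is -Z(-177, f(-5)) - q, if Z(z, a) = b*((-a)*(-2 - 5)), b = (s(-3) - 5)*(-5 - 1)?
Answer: -21729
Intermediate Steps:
b = 48 (b = (-3 - 5)*(-5 - 1) = -8*(-6) = 48)
Z(z, a) = 336*a (Z(z, a) = 48*((-a)*(-2 - 5)) = 48*(-a*(-7)) = 48*(7*a) = 336*a)
-Z(-177, f(-5)) - q = -336*(-5) - 1*23409 = -1*(-1680) - 23409 = 1680 - 23409 = -21729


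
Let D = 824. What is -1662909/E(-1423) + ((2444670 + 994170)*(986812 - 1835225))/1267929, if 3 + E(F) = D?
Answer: -799140795686927/346989903 ≈ -2.3031e+6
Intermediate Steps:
E(F) = 821 (E(F) = -3 + 824 = 821)
-1662909/E(-1423) + ((2444670 + 994170)*(986812 - 1835225))/1267929 = -1662909/821 + ((2444670 + 994170)*(986812 - 1835225))/1267929 = -1662909*1/821 + (3438840*(-848413))*(1/1267929) = -1662909/821 - 2917556560920*1/1267929 = -1662909/821 - 972518853640/422643 = -799140795686927/346989903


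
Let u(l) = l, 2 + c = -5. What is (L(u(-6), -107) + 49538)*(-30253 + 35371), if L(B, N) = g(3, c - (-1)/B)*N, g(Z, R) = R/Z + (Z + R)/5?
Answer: 765900170/3 ≈ 2.5530e+8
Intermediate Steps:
c = -7 (c = -2 - 5 = -7)
g(Z, R) = R/5 + Z/5 + R/Z (g(Z, R) = R/Z + (R + Z)*(1/5) = R/Z + (R/5 + Z/5) = R/5 + Z/5 + R/Z)
L(B, N) = N*(-47/15 + 8/(15*B)) (L(B, N) = (((-7 - (-1)/B) + (1/5)*3*((-7 - (-1)/B) + 3))/3)*N = (((-7 + 1/B) + (1/5)*3*((-7 + 1/B) + 3))/3)*N = (((-7 + 1/B) + (1/5)*3*(-4 + 1/B))/3)*N = (((-7 + 1/B) + (-12/5 + 3/(5*B)))/3)*N = ((-47/5 + 8/(5*B))/3)*N = (-47/15 + 8/(15*B))*N = N*(-47/15 + 8/(15*B)))
(L(u(-6), -107) + 49538)*(-30253 + 35371) = ((1/15)*(-107)*(8 - 47*(-6))/(-6) + 49538)*(-30253 + 35371) = ((1/15)*(-107)*(-1/6)*(8 + 282) + 49538)*5118 = ((1/15)*(-107)*(-1/6)*290 + 49538)*5118 = (3103/9 + 49538)*5118 = (448945/9)*5118 = 765900170/3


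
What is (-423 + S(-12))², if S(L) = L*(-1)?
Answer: 168921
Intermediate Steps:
S(L) = -L
(-423 + S(-12))² = (-423 - 1*(-12))² = (-423 + 12)² = (-411)² = 168921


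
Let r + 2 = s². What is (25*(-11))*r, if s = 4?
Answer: -3850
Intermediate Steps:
r = 14 (r = -2 + 4² = -2 + 16 = 14)
(25*(-11))*r = (25*(-11))*14 = -275*14 = -3850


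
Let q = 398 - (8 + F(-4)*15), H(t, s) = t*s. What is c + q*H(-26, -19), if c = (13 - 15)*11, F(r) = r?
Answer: 222278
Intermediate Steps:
H(t, s) = s*t
c = -22 (c = -2*11 = -22)
q = 450 (q = 398 - (8 - 4*15) = 398 - (8 - 60) = 398 - 1*(-52) = 398 + 52 = 450)
c + q*H(-26, -19) = -22 + 450*(-19*(-26)) = -22 + 450*494 = -22 + 222300 = 222278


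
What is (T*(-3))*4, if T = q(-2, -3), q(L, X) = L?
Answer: 24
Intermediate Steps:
T = -2
(T*(-3))*4 = -2*(-3)*4 = 6*4 = 24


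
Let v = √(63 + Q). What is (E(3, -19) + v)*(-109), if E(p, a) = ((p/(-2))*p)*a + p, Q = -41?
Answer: -19293/2 - 109*√22 ≈ -10158.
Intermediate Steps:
v = √22 (v = √(63 - 41) = √22 ≈ 4.6904)
E(p, a) = p - a*p²/2 (E(p, a) = ((p*(-½))*p)*a + p = ((-p/2)*p)*a + p = (-p²/2)*a + p = -a*p²/2 + p = p - a*p²/2)
(E(3, -19) + v)*(-109) = ((½)*3*(2 - 1*(-19)*3) + √22)*(-109) = ((½)*3*(2 + 57) + √22)*(-109) = ((½)*3*59 + √22)*(-109) = (177/2 + √22)*(-109) = -19293/2 - 109*√22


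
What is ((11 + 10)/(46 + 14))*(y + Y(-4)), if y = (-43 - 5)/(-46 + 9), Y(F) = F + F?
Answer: -434/185 ≈ -2.3459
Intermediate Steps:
Y(F) = 2*F
y = 48/37 (y = -48/(-37) = -48*(-1/37) = 48/37 ≈ 1.2973)
((11 + 10)/(46 + 14))*(y + Y(-4)) = ((11 + 10)/(46 + 14))*(48/37 + 2*(-4)) = (21/60)*(48/37 - 8) = (21*(1/60))*(-248/37) = (7/20)*(-248/37) = -434/185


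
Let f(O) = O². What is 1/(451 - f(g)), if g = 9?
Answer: 1/370 ≈ 0.0027027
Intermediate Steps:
1/(451 - f(g)) = 1/(451 - 1*9²) = 1/(451 - 1*81) = 1/(451 - 81) = 1/370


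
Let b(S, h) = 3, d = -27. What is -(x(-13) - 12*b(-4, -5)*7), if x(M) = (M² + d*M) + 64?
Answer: -332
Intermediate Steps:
x(M) = 64 + M² - 27*M (x(M) = (M² - 27*M) + 64 = 64 + M² - 27*M)
-(x(-13) - 12*b(-4, -5)*7) = -((64 + (-13)² - 27*(-13)) - 12*3*7) = -((64 + 169 + 351) - 36*7) = -(584 - 252) = -1*332 = -332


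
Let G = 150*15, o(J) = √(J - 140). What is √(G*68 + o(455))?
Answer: √(153000 + 3*√35) ≈ 391.17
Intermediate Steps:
o(J) = √(-140 + J)
G = 2250
√(G*68 + o(455)) = √(2250*68 + √(-140 + 455)) = √(153000 + √315) = √(153000 + 3*√35)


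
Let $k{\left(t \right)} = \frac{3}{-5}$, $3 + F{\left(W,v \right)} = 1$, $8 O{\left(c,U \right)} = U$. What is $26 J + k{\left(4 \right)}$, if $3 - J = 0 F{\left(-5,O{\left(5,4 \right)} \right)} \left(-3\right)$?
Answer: $\frac{387}{5} \approx 77.4$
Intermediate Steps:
$O{\left(c,U \right)} = \frac{U}{8}$
$F{\left(W,v \right)} = -2$ ($F{\left(W,v \right)} = -3 + 1 = -2$)
$k{\left(t \right)} = - \frac{3}{5}$ ($k{\left(t \right)} = 3 \left(- \frac{1}{5}\right) = - \frac{3}{5}$)
$J = 3$ ($J = 3 - 0 \left(-2\right) \left(-3\right) = 3 - 0 \left(-3\right) = 3 - 0 = 3 + 0 = 3$)
$26 J + k{\left(4 \right)} = 26 \cdot 3 - \frac{3}{5} = 78 - \frac{3}{5} = \frac{387}{5}$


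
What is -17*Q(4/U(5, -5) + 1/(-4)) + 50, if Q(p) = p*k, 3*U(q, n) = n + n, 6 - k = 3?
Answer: 2479/20 ≈ 123.95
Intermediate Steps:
k = 3 (k = 6 - 1*3 = 6 - 3 = 3)
U(q, n) = 2*n/3 (U(q, n) = (n + n)/3 = (2*n)/3 = 2*n/3)
Q(p) = 3*p (Q(p) = p*3 = 3*p)
-17*Q(4/U(5, -5) + 1/(-4)) + 50 = -51*(4/(((⅔)*(-5))) + 1/(-4)) + 50 = -51*(4/(-10/3) + 1*(-¼)) + 50 = -51*(4*(-3/10) - ¼) + 50 = -51*(-6/5 - ¼) + 50 = -51*(-29)/20 + 50 = -17*(-87/20) + 50 = 1479/20 + 50 = 2479/20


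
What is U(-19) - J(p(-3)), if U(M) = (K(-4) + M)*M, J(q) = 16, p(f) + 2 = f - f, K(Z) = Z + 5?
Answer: 326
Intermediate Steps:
K(Z) = 5 + Z
p(f) = -2 (p(f) = -2 + (f - f) = -2 + 0 = -2)
U(M) = M*(1 + M) (U(M) = ((5 - 4) + M)*M = (1 + M)*M = M*(1 + M))
U(-19) - J(p(-3)) = -19*(1 - 19) - 1*16 = -19*(-18) - 16 = 342 - 16 = 326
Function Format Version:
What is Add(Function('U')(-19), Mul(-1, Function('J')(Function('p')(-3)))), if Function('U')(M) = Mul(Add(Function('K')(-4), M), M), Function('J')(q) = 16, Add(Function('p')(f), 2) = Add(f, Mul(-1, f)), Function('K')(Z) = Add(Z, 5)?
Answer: 326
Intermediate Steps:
Function('K')(Z) = Add(5, Z)
Function('p')(f) = -2 (Function('p')(f) = Add(-2, Add(f, Mul(-1, f))) = Add(-2, 0) = -2)
Function('U')(M) = Mul(M, Add(1, M)) (Function('U')(M) = Mul(Add(Add(5, -4), M), M) = Mul(Add(1, M), M) = Mul(M, Add(1, M)))
Add(Function('U')(-19), Mul(-1, Function('J')(Function('p')(-3)))) = Add(Mul(-19, Add(1, -19)), Mul(-1, 16)) = Add(Mul(-19, -18), -16) = Add(342, -16) = 326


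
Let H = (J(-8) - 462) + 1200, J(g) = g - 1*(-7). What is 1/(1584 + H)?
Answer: 1/2321 ≈ 0.00043085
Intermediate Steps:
J(g) = 7 + g (J(g) = g + 7 = 7 + g)
H = 737 (H = ((7 - 8) - 462) + 1200 = (-1 - 462) + 1200 = -463 + 1200 = 737)
1/(1584 + H) = 1/(1584 + 737) = 1/2321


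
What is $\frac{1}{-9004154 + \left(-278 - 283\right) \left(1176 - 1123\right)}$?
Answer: $- \frac{1}{9033887} \approx -1.1069 \cdot 10^{-7}$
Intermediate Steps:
$\frac{1}{-9004154 + \left(-278 - 283\right) \left(1176 - 1123\right)} = \frac{1}{-9004154 - 29733} = \frac{1}{-9033887} = - \frac{1}{9033887}$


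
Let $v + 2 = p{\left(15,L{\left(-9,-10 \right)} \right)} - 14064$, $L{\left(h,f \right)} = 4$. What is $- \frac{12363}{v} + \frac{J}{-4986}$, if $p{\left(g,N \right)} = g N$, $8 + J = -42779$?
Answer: $\frac{165229160}{17458479} \approx 9.4641$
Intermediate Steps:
$J = -42787$ ($J = -8 - 42779 = -42787$)
$p{\left(g,N \right)} = N g$
$v = -14006$ ($v = -2 + \left(4 \cdot 15 - 14064\right) = -2 + \left(60 - 14064\right) = -2 - 14004 = -14006$)
$- \frac{12363}{v} + \frac{J}{-4986} = - \frac{12363}{-14006} - \frac{42787}{-4986} = \left(-12363\right) \left(- \frac{1}{14006}\right) - - \frac{42787}{4986} = \frac{12363}{14006} + \frac{42787}{4986} = \frac{165229160}{17458479}$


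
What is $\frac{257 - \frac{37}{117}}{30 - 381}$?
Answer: $- \frac{30032}{41067} \approx -0.73129$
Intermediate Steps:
$\frac{257 - \frac{37}{117}}{30 - 381} = \frac{257 - \frac{37}{117}}{-351} = \left(257 - \frac{37}{117}\right) \left(- \frac{1}{351}\right) = \frac{30032}{117} \left(- \frac{1}{351}\right) = - \frac{30032}{41067}$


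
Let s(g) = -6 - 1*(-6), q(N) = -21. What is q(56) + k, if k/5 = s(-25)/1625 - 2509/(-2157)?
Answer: -32752/2157 ≈ -15.184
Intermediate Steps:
s(g) = 0 (s(g) = -6 + 6 = 0)
k = 12545/2157 (k = 5*(0/1625 - 2509/(-2157)) = 5*(0*(1/1625) - 2509*(-1/2157)) = 5*(0 + 2509/2157) = 5*(2509/2157) = 12545/2157 ≈ 5.8159)
q(56) + k = -21 + 12545/2157 = -32752/2157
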